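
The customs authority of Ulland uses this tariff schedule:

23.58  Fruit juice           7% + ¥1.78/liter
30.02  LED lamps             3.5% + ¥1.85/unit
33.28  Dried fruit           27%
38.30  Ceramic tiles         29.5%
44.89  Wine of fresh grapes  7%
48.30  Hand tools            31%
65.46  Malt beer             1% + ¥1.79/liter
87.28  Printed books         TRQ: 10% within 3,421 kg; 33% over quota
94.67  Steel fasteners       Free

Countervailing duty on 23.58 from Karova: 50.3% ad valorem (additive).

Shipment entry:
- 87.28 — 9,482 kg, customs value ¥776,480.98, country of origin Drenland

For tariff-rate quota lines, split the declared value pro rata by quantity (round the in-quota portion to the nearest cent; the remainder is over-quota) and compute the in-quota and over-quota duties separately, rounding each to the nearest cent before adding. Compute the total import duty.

¥191,805.22

Line 1 (87.28, Drenland, 9,482 kg, ¥776,480.98):
Code 87.28 is under a tariff-rate quota (threshold 3,421 kg). In-quota: 3,421 kg at 10%; over-quota: 6,061 kg at 33%.
Pro-rata value split: in-quota = ¥776,480.98 × 3,421/9,482 = ¥280,145.69; over-quota = ¥776,480.98 − ¥280,145.69 = ¥496,335.29.
In-quota duty = ¥280,145.69 × 10% = ¥28,014.57. Over-quota duty = ¥496,335.29 × 33% = ¥163,790.65.
Line duty = ¥28,014.57 + ¥163,790.65 = ¥191,805.22.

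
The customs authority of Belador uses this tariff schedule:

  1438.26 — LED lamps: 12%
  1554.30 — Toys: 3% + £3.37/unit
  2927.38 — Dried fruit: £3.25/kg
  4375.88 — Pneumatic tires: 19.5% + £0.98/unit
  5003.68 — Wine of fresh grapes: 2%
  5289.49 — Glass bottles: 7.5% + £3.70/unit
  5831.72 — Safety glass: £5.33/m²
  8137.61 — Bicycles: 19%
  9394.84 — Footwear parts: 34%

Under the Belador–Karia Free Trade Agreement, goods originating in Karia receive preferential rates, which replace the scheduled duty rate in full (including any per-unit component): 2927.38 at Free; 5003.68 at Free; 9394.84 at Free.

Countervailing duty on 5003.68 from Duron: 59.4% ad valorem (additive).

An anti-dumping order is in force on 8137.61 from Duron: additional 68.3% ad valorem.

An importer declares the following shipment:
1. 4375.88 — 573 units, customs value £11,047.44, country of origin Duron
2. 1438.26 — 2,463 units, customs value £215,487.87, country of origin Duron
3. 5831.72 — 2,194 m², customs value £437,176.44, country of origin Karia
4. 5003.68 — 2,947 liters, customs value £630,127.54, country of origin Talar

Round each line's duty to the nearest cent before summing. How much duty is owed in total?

Line 1 (4375.88, Duron, 573 units, £11,047.44):
Base rate for 4375.88 is 19.5% + £0.98/unit.
Duty = £11,047.44 × 19.5% + 573 × £0.98 = £2,715.79.
Line 2 (1438.26, Duron, 2,463 units, £215,487.87):
Base rate for 1438.26 is 12%.
Duty = £215,487.87 × 12% = £25,858.54.
Line 3 (5831.72, Karia, 2,194 m², £437,176.44):
Base rate for 5831.72 is £5.33/m².
Origin Karia is the FTA partner but 5831.72 is not on the preference list; base rate stands.
Duty = 2,194 × £5.33 = £11,694.02.
Line 4 (5003.68, Talar, 2,947 liters, £630,127.54):
Base rate for 5003.68 is 2%.
5003.68 has an FTA preferential rate, but origin Talar is not Karia; base rate stands.
The additional-duty order on 5003.68 targets Duron, not Talar; it does not apply.
Duty = £630,127.54 × 2% = £12,602.55.
Total = £2,715.79 + £25,858.54 + £11,694.02 + £12,602.55 = £52,870.90.

£52,870.90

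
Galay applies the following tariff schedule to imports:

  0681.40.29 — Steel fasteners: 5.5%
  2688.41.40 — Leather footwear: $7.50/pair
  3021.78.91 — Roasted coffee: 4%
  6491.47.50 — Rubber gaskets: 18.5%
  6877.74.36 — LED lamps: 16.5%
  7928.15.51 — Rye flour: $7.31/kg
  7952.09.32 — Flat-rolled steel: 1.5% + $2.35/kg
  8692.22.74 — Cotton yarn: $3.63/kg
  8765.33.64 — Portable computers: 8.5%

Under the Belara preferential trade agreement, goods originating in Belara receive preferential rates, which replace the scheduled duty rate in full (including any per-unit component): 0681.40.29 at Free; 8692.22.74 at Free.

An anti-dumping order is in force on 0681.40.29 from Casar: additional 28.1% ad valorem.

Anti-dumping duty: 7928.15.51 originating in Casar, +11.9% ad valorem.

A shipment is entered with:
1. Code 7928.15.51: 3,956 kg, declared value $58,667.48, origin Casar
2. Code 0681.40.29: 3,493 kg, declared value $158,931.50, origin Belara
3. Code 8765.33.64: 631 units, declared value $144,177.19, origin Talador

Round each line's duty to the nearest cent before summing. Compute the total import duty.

Line 1 (7928.15.51, Casar, 3,956 kg, $58,667.48):
Base rate for 7928.15.51 is $7.31/kg.
Additional duty on 7928.15.51 from Casar: +11.9% ad valorem. Applied ad valorem rate = 11.9%.
Duty = $58,667.48 × 11.9% + 3,956 × $7.31 = $35,899.79.
Line 2 (0681.40.29, Belara, 3,493 kg, $158,931.50):
Base rate for 0681.40.29 is 5.5%.
Origin Belara qualifies under the Galay–Belara agreement and 0681.40.29 is covered: preferential rate Free applies instead.
The additional-duty order on 0681.40.29 targets Casar, not Belara; it does not apply.
Duty = $158,931.50 × 0% = $0.00.
Line 3 (8765.33.64, Talador, 631 units, $144,177.19):
Base rate for 8765.33.64 is 8.5%.
Duty = $144,177.19 × 8.5% = $12,255.06.
Total = $35,899.79 + $0.00 + $12,255.06 = $48,154.85.

$48,154.85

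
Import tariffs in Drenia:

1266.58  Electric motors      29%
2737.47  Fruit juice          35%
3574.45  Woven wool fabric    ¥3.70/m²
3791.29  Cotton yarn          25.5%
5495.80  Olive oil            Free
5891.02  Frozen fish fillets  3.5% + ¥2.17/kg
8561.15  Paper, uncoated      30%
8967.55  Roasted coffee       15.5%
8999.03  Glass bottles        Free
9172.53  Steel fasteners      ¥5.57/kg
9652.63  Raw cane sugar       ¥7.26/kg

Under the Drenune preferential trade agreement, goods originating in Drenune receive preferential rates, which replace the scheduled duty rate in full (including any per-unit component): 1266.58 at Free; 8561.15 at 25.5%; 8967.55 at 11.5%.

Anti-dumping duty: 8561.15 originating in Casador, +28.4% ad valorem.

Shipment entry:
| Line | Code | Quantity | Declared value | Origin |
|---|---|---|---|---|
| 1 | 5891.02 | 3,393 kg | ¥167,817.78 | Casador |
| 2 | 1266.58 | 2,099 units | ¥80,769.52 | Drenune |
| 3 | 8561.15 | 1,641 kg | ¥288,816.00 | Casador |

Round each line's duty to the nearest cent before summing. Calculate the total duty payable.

Line 1 (5891.02, Casador, 3,393 kg, ¥167,817.78):
Base rate for 5891.02 is 3.5% + ¥2.17/kg.
Duty = ¥167,817.78 × 3.5% + 3,393 × ¥2.17 = ¥13,236.43.
Line 2 (1266.58, Drenune, 2,099 units, ¥80,769.52):
Base rate for 1266.58 is 29%.
Origin Drenune qualifies under the Drenia–Drenune agreement and 1266.58 is covered: preferential rate Free applies instead.
Duty = ¥80,769.52 × 0% = ¥0.00.
Line 3 (8561.15, Casador, 1,641 kg, ¥288,816.00):
Base rate for 8561.15 is 30%.
8561.15 has an FTA preferential rate, but origin Casador is not Drenune; base rate stands.
Additional duty on 8561.15 from Casador: +28.4%. Applied ad valorem rate: 30% + 28.4% = 58.4%.
Duty = ¥288,816.00 × 58.4% = ¥168,668.54.
Total = ¥13,236.43 + ¥0.00 + ¥168,668.54 = ¥181,904.97.

¥181,904.97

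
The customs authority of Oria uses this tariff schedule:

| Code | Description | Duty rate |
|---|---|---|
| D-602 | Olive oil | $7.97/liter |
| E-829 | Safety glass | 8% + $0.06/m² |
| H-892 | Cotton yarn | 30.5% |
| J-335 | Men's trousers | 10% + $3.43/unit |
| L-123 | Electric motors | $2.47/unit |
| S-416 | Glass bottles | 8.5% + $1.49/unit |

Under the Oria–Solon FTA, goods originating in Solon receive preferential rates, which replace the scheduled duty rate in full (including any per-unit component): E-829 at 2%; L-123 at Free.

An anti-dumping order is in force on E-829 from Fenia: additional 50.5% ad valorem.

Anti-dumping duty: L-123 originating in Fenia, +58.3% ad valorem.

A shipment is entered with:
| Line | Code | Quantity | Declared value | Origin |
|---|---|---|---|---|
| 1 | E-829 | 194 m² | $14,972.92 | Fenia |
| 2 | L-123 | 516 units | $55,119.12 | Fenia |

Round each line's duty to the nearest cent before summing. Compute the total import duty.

Line 1 (E-829, Fenia, 194 m², $14,972.92):
Base rate for E-829 is 8% + $0.06/m².
E-829 has an FTA preferential rate, but origin Fenia is not Solon; base rate stands.
Additional duty on E-829 from Fenia: +50.5%. Applied ad valorem rate: 8% + 50.5% = 58.5%.
Duty = $14,972.92 × 58.5% + 194 × $0.06 = $8,770.80.
Line 2 (L-123, Fenia, 516 units, $55,119.12):
Base rate for L-123 is $2.47/unit.
L-123 has an FTA preferential rate, but origin Fenia is not Solon; base rate stands.
Additional duty on L-123 from Fenia: +58.3% ad valorem. Applied ad valorem rate = 58.3%.
Duty = $55,119.12 × 58.3% + 516 × $2.47 = $33,408.97.
Total = $8,770.80 + $33,408.97 = $42,179.77.

$42,179.77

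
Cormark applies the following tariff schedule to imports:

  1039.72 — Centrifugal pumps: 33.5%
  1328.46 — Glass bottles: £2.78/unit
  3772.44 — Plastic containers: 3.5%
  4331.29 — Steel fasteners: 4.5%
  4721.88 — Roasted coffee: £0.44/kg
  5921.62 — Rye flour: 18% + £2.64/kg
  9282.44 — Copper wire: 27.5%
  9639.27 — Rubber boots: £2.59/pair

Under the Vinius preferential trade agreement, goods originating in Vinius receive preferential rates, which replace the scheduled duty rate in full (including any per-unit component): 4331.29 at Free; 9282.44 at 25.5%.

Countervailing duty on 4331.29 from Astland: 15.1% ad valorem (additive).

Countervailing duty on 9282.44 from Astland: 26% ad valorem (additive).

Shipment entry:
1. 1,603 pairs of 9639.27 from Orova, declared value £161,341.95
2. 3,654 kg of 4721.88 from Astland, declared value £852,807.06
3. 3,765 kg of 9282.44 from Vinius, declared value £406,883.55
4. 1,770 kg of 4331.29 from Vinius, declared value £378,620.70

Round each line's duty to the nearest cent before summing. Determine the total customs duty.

Line 1 (9639.27, Orova, 1,603 pairs, £161,341.95):
Base rate for 9639.27 is £2.59/pair.
Duty = 1,603 × £2.59 = £4,151.77.
Line 2 (4721.88, Astland, 3,654 kg, £852,807.06):
Base rate for 4721.88 is £0.44/kg.
Duty = 3,654 × £0.44 = £1,607.76.
Line 3 (9282.44, Vinius, 3,765 kg, £406,883.55):
Base rate for 9282.44 is 27.5%.
Origin Vinius qualifies under the Cormark–Vinius agreement and 9282.44 is covered: preferential rate 25.5% applies instead.
The additional-duty order on 9282.44 targets Astland, not Vinius; it does not apply.
Duty = £406,883.55 × 25.5% = £103,755.31.
Line 4 (4331.29, Vinius, 1,770 kg, £378,620.70):
Base rate for 4331.29 is 4.5%.
Origin Vinius qualifies under the Cormark–Vinius agreement and 4331.29 is covered: preferential rate Free applies instead.
The additional-duty order on 4331.29 targets Astland, not Vinius; it does not apply.
Duty = £378,620.70 × 0% = £0.00.
Total = £4,151.77 + £1,607.76 + £103,755.31 + £0.00 = £109,514.84.

£109,514.84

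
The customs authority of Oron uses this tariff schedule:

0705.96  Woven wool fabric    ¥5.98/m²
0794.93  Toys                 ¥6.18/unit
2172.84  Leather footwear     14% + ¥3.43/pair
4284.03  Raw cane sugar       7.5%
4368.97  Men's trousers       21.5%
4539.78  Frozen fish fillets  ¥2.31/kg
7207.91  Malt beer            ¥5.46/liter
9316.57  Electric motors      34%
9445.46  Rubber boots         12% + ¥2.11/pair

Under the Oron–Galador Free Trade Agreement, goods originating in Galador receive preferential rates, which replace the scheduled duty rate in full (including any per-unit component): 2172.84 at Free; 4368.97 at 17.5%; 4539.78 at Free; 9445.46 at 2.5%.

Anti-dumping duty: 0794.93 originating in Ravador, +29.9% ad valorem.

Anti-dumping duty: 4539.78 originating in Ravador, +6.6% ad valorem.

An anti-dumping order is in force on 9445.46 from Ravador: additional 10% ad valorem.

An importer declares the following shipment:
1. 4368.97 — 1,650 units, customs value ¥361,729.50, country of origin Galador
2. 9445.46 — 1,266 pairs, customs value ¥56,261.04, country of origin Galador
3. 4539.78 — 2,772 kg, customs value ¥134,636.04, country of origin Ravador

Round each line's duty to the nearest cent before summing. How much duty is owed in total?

Line 1 (4368.97, Galador, 1,650 units, ¥361,729.50):
Base rate for 4368.97 is 21.5%.
Origin Galador qualifies under the Oron–Galador agreement and 4368.97 is covered: preferential rate 17.5% applies instead.
Duty = ¥361,729.50 × 17.5% = ¥63,302.66.
Line 2 (9445.46, Galador, 1,266 pairs, ¥56,261.04):
Base rate for 9445.46 is 12% + ¥2.11/pair.
Origin Galador qualifies under the Oron–Galador agreement and 9445.46 is covered: preferential rate 2.5% applies instead.
The additional-duty order on 9445.46 targets Ravador, not Galador; it does not apply.
Duty = ¥56,261.04 × 2.5% = ¥1,406.53.
Line 3 (4539.78, Ravador, 2,772 kg, ¥134,636.04):
Base rate for 4539.78 is ¥2.31/kg.
4539.78 has an FTA preferential rate, but origin Ravador is not Galador; base rate stands.
Additional duty on 4539.78 from Ravador: +6.6% ad valorem. Applied ad valorem rate = 6.6%.
Duty = ¥134,636.04 × 6.6% + 2,772 × ¥2.31 = ¥15,289.30.
Total = ¥63,302.66 + ¥1,406.53 + ¥15,289.30 = ¥79,998.49.

¥79,998.49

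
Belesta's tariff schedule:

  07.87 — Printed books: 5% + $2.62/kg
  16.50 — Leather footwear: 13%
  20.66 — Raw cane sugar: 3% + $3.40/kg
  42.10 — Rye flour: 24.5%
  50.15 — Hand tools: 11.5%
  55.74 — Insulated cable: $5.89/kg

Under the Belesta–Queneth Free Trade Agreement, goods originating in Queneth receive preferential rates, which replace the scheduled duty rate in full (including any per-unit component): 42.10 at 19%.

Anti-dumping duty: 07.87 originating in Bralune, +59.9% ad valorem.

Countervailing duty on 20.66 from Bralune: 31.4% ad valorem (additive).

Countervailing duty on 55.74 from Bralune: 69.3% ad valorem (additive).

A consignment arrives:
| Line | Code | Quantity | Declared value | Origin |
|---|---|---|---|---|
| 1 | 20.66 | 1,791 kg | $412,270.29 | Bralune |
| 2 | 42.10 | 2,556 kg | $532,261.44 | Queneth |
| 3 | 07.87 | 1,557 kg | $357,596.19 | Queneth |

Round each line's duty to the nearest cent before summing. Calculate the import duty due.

$270,999.20

Line 1 (20.66, Bralune, 1,791 kg, $412,270.29):
Base rate for 20.66 is 3% + $3.40/kg.
Additional duty on 20.66 from Bralune: +31.4%. Applied ad valorem rate: 3% + 31.4% = 34.4%.
Duty = $412,270.29 × 34.4% + 1,791 × $3.40 = $147,910.38.
Line 2 (42.10, Queneth, 2,556 kg, $532,261.44):
Base rate for 42.10 is 24.5%.
Origin Queneth qualifies under the Belesta–Queneth agreement and 42.10 is covered: preferential rate 19% applies instead.
Duty = $532,261.44 × 19% = $101,129.67.
Line 3 (07.87, Queneth, 1,557 kg, $357,596.19):
Base rate for 07.87 is 5% + $2.62/kg.
Origin Queneth is the FTA partner but 07.87 is not on the preference list; base rate stands.
The additional-duty order on 07.87 targets Bralune, not Queneth; it does not apply.
Duty = $357,596.19 × 5% + 1,557 × $2.62 = $21,959.15.
Total = $147,910.38 + $101,129.67 + $21,959.15 = $270,999.20.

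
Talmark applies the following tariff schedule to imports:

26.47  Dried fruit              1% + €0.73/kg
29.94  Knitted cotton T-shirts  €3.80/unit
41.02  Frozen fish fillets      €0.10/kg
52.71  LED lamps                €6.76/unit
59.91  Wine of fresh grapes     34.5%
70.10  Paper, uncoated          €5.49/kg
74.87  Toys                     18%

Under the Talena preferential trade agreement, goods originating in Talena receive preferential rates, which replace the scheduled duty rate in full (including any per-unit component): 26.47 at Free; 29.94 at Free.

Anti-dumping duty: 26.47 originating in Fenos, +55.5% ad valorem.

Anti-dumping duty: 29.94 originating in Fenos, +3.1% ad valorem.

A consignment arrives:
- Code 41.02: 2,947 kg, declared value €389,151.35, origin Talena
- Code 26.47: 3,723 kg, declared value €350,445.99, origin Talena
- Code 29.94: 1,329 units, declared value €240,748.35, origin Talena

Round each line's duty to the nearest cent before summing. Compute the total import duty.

€294.70

Line 1 (41.02, Talena, 2,947 kg, €389,151.35):
Base rate for 41.02 is €0.10/kg.
Origin Talena is the FTA partner but 41.02 is not on the preference list; base rate stands.
Duty = 2,947 × €0.10 = €294.70.
Line 2 (26.47, Talena, 3,723 kg, €350,445.99):
Base rate for 26.47 is 1% + €0.73/kg.
Origin Talena qualifies under the Talmark–Talena agreement and 26.47 is covered: preferential rate Free applies instead.
The additional-duty order on 26.47 targets Fenos, not Talena; it does not apply.
Duty = €350,445.99 × 0% = €0.00.
Line 3 (29.94, Talena, 1,329 units, €240,748.35):
Base rate for 29.94 is €3.80/unit.
Origin Talena qualifies under the Talmark–Talena agreement and 29.94 is covered: preferential rate Free applies instead.
The additional-duty order on 29.94 targets Fenos, not Talena; it does not apply.
Duty = €240,748.35 × 0% = €0.00.
Total = €294.70 + €0.00 + €0.00 = €294.70.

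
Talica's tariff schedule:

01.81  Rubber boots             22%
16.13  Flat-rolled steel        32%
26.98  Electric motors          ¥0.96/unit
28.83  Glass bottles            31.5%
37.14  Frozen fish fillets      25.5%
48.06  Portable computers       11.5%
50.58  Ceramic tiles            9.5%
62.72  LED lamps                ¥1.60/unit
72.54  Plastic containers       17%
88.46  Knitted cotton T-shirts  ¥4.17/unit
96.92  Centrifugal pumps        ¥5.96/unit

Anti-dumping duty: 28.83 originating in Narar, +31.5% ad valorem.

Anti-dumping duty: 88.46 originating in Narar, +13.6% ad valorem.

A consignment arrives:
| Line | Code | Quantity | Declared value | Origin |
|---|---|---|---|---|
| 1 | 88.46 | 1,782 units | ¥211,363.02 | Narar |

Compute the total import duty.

Line 1 (88.46, Narar, 1,782 units, ¥211,363.02):
Base rate for 88.46 is ¥4.17/unit.
Additional duty on 88.46 from Narar: +13.6% ad valorem. Applied ad valorem rate = 13.6%.
Duty = ¥211,363.02 × 13.6% + 1,782 × ¥4.17 = ¥36,176.31.

¥36,176.31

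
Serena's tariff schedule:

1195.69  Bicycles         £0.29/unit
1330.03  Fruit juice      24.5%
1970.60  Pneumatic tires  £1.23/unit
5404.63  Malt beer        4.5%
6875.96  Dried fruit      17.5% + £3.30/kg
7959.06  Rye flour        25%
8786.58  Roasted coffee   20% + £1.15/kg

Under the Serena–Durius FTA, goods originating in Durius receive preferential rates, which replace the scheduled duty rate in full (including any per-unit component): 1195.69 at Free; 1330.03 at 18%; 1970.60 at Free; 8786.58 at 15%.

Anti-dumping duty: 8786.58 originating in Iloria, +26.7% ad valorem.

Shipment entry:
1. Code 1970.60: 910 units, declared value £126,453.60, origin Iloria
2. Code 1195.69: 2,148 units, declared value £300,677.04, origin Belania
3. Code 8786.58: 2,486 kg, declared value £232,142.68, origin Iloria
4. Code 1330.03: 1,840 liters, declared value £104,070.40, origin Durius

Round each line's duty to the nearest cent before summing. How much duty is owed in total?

£131,744.42

Line 1 (1970.60, Iloria, 910 units, £126,453.60):
Base rate for 1970.60 is £1.23/unit.
1970.60 has an FTA preferential rate, but origin Iloria is not Durius; base rate stands.
Duty = 910 × £1.23 = £1,119.30.
Line 2 (1195.69, Belania, 2,148 units, £300,677.04):
Base rate for 1195.69 is £0.29/unit.
1195.69 has an FTA preferential rate, but origin Belania is not Durius; base rate stands.
Duty = 2,148 × £0.29 = £622.92.
Line 3 (8786.58, Iloria, 2,486 kg, £232,142.68):
Base rate for 8786.58 is 20% + £1.15/kg.
8786.58 has an FTA preferential rate, but origin Iloria is not Durius; base rate stands.
Additional duty on 8786.58 from Iloria: +26.7%. Applied ad valorem rate: 20% + 26.7% = 46.7%.
Duty = £232,142.68 × 46.7% + 2,486 × £1.15 = £111,269.53.
Line 4 (1330.03, Durius, 1,840 liters, £104,070.40):
Base rate for 1330.03 is 24.5%.
Origin Durius qualifies under the Serena–Durius agreement and 1330.03 is covered: preferential rate 18% applies instead.
Duty = £104,070.40 × 18% = £18,732.67.
Total = £1,119.30 + £622.92 + £111,269.53 + £18,732.67 = £131,744.42.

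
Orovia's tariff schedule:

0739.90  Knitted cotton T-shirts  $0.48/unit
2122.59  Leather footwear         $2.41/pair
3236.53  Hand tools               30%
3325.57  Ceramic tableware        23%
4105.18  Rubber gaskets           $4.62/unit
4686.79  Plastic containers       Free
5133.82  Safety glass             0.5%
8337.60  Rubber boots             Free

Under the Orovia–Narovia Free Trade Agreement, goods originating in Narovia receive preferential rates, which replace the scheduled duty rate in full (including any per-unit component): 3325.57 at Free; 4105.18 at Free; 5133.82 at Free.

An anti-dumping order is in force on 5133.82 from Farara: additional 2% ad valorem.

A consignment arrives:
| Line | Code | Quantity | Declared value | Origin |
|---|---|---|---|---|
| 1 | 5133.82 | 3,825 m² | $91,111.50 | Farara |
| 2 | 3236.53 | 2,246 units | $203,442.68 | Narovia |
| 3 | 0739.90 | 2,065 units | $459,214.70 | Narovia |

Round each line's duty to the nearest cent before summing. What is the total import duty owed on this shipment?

$64,301.79

Line 1 (5133.82, Farara, 3,825 m², $91,111.50):
Base rate for 5133.82 is 0.5%.
5133.82 has an FTA preferential rate, but origin Farara is not Narovia; base rate stands.
Additional duty on 5133.82 from Farara: +2%. Applied ad valorem rate: 0.5% + 2% = 2.5%.
Duty = $91,111.50 × 2.5% = $2,277.79.
Line 2 (3236.53, Narovia, 2,246 units, $203,442.68):
Base rate for 3236.53 is 30%.
Origin Narovia is the FTA partner but 3236.53 is not on the preference list; base rate stands.
Duty = $203,442.68 × 30% = $61,032.80.
Line 3 (0739.90, Narovia, 2,065 units, $459,214.70):
Base rate for 0739.90 is $0.48/unit.
Origin Narovia is the FTA partner but 0739.90 is not on the preference list; base rate stands.
Duty = 2,065 × $0.48 = $991.20.
Total = $2,277.79 + $61,032.80 + $991.20 = $64,301.79.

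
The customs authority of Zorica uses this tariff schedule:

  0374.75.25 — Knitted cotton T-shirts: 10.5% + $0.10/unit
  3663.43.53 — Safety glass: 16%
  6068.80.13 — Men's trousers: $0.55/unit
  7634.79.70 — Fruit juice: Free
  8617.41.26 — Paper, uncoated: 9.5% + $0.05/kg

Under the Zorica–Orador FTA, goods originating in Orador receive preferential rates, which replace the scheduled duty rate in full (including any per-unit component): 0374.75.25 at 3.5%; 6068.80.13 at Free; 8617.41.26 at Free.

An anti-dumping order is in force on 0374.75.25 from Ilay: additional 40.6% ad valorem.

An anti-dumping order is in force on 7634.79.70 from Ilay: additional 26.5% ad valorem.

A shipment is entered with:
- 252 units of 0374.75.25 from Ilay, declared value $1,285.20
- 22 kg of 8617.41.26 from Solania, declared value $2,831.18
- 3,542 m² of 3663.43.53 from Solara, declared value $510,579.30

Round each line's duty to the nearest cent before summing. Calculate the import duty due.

$82,644.69

Line 1 (0374.75.25, Ilay, 252 units, $1,285.20):
Base rate for 0374.75.25 is 10.5% + $0.10/unit.
0374.75.25 has an FTA preferential rate, but origin Ilay is not Orador; base rate stands.
Additional duty on 0374.75.25 from Ilay: +40.6%. Applied ad valorem rate: 10.5% + 40.6% = 51.1%.
Duty = $1,285.20 × 51.1% + 252 × $0.10 = $681.94.
Line 2 (8617.41.26, Solania, 22 kg, $2,831.18):
Base rate for 8617.41.26 is 9.5% + $0.05/kg.
8617.41.26 has an FTA preferential rate, but origin Solania is not Orador; base rate stands.
Duty = $2,831.18 × 9.5% + 22 × $0.05 = $270.06.
Line 3 (3663.43.53, Solara, 3,542 m², $510,579.30):
Base rate for 3663.43.53 is 16%.
Duty = $510,579.30 × 16% = $81,692.69.
Total = $681.94 + $270.06 + $81,692.69 = $82,644.69.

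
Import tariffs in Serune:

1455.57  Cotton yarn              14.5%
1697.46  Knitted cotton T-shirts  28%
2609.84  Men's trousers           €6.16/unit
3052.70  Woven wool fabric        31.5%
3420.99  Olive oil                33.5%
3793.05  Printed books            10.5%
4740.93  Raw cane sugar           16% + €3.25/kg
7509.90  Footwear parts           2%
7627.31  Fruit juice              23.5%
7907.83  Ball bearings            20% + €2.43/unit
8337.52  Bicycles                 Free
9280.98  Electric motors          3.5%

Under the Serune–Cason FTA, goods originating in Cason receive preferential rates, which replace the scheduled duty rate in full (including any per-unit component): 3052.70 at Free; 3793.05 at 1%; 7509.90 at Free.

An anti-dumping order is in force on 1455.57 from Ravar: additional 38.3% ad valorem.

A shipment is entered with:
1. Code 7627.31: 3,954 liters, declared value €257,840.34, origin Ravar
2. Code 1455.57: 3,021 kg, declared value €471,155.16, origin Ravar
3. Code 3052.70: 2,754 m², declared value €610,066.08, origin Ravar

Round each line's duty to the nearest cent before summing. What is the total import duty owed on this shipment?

Line 1 (7627.31, Ravar, 3,954 liters, €257,840.34):
Base rate for 7627.31 is 23.5%.
Duty = €257,840.34 × 23.5% = €60,592.48.
Line 2 (1455.57, Ravar, 3,021 kg, €471,155.16):
Base rate for 1455.57 is 14.5%.
Additional duty on 1455.57 from Ravar: +38.3%. Applied ad valorem rate: 14.5% + 38.3% = 52.8%.
Duty = €471,155.16 × 52.8% = €248,769.92.
Line 3 (3052.70, Ravar, 2,754 m², €610,066.08):
Base rate for 3052.70 is 31.5%.
3052.70 has an FTA preferential rate, but origin Ravar is not Cason; base rate stands.
Duty = €610,066.08 × 31.5% = €192,170.82.
Total = €60,592.48 + €248,769.92 + €192,170.82 = €501,533.22.

€501,533.22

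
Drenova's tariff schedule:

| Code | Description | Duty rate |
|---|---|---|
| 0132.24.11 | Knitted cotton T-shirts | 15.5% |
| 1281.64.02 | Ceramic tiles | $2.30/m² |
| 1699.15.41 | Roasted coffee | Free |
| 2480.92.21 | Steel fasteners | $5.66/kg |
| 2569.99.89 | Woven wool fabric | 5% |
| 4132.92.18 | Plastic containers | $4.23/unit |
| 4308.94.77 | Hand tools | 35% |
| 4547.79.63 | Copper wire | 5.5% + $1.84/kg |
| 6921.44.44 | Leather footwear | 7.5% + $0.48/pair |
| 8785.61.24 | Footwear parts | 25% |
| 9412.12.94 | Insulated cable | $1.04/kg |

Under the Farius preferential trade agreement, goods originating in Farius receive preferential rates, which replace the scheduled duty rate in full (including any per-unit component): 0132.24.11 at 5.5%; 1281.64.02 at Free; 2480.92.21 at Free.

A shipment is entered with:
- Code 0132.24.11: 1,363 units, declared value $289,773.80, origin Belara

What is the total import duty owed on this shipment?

Line 1 (0132.24.11, Belara, 1,363 units, $289,773.80):
Base rate for 0132.24.11 is 15.5%.
0132.24.11 has an FTA preferential rate, but origin Belara is not Farius; base rate stands.
Duty = $289,773.80 × 15.5% = $44,914.94.

$44,914.94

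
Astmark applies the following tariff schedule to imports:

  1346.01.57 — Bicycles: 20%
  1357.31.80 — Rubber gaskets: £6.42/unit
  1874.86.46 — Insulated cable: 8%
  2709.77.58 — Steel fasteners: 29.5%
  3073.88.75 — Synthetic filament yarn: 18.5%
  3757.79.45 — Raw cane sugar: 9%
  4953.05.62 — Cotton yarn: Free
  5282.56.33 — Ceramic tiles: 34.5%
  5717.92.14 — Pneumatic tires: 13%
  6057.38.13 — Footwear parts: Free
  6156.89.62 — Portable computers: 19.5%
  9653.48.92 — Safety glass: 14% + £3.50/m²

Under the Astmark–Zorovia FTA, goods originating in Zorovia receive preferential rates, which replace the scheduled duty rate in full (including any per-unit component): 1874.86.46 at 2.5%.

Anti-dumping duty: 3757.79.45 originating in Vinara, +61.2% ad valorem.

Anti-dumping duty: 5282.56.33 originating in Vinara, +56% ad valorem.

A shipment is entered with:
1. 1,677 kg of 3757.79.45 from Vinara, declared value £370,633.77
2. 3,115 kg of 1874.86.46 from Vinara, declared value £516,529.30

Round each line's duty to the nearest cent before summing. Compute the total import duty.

£301,507.25

Line 1 (3757.79.45, Vinara, 1,677 kg, £370,633.77):
Base rate for 3757.79.45 is 9%.
Additional duty on 3757.79.45 from Vinara: +61.2%. Applied ad valorem rate: 9% + 61.2% = 70.2%.
Duty = £370,633.77 × 70.2% = £260,184.91.
Line 2 (1874.86.46, Vinara, 3,115 kg, £516,529.30):
Base rate for 1874.86.46 is 8%.
1874.86.46 has an FTA preferential rate, but origin Vinara is not Zorovia; base rate stands.
Duty = £516,529.30 × 8% = £41,322.34.
Total = £260,184.91 + £41,322.34 = £301,507.25.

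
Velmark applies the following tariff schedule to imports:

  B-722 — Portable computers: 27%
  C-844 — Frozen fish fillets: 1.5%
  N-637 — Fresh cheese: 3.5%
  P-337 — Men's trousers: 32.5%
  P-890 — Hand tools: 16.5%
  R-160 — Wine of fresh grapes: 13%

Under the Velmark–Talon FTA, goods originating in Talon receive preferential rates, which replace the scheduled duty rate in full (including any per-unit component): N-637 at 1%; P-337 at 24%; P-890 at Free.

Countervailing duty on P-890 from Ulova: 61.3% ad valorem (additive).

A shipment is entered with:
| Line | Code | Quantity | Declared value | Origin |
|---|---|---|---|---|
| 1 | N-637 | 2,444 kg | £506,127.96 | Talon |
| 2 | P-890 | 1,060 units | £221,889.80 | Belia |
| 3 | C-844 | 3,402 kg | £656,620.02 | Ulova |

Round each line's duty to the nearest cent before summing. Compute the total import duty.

£51,522.40

Line 1 (N-637, Talon, 2,444 kg, £506,127.96):
Base rate for N-637 is 3.5%.
Origin Talon qualifies under the Velmark–Talon agreement and N-637 is covered: preferential rate 1% applies instead.
Duty = £506,127.96 × 1% = £5,061.28.
Line 2 (P-890, Belia, 1,060 units, £221,889.80):
Base rate for P-890 is 16.5%.
P-890 has an FTA preferential rate, but origin Belia is not Talon; base rate stands.
The additional-duty order on P-890 targets Ulova, not Belia; it does not apply.
Duty = £221,889.80 × 16.5% = £36,611.82.
Line 3 (C-844, Ulova, 3,402 kg, £656,620.02):
Base rate for C-844 is 1.5%.
Duty = £656,620.02 × 1.5% = £9,849.30.
Total = £5,061.28 + £36,611.82 + £9,849.30 = £51,522.40.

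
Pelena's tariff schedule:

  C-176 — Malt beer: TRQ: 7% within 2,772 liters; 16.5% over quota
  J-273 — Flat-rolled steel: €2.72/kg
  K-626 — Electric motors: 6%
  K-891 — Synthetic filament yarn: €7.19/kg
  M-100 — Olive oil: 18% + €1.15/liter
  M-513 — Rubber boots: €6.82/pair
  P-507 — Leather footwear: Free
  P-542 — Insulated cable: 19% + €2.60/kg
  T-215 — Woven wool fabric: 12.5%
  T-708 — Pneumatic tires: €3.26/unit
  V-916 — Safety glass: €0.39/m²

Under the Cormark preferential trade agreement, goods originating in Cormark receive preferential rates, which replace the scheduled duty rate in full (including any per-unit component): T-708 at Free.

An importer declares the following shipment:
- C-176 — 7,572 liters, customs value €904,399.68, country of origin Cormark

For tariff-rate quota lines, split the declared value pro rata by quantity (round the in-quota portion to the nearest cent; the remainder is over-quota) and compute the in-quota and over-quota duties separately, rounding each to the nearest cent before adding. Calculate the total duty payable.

Line 1 (C-176, Cormark, 7,572 liters, €904,399.68):
Code C-176 is under a tariff-rate quota (threshold 2,772 liters). In-quota: 2,772 liters at 7%; over-quota: 4,800 liters at 16.5%.
Pro-rata value split: in-quota = €904,399.68 × 2,772/7,572 = €331,087.68; over-quota = €904,399.68 − €331,087.68 = €573,312.00.
In-quota duty = €331,087.68 × 7% = €23,176.14. Over-quota duty = €573,312.00 × 16.5% = €94,596.48.
Line duty = €23,176.14 + €94,596.48 = €117,772.62.

€117,772.62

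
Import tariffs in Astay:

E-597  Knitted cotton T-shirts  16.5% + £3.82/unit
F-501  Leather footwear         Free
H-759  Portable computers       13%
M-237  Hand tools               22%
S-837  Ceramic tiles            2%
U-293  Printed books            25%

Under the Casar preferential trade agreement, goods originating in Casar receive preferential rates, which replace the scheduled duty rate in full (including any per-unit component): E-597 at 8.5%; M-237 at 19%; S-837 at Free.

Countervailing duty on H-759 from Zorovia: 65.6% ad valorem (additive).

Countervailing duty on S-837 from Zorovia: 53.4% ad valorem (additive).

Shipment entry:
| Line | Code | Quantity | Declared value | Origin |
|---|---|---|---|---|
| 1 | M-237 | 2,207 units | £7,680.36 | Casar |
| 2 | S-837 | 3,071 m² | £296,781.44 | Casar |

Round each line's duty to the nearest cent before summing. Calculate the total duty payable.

Line 1 (M-237, Casar, 2,207 units, £7,680.36):
Base rate for M-237 is 22%.
Origin Casar qualifies under the Astay–Casar agreement and M-237 is covered: preferential rate 19% applies instead.
Duty = £7,680.36 × 19% = £1,459.27.
Line 2 (S-837, Casar, 3,071 m², £296,781.44):
Base rate for S-837 is 2%.
Origin Casar qualifies under the Astay–Casar agreement and S-837 is covered: preferential rate Free applies instead.
The additional-duty order on S-837 targets Zorovia, not Casar; it does not apply.
Duty = £296,781.44 × 0% = £0.00.
Total = £1,459.27 + £0.00 = £1,459.27.

£1,459.27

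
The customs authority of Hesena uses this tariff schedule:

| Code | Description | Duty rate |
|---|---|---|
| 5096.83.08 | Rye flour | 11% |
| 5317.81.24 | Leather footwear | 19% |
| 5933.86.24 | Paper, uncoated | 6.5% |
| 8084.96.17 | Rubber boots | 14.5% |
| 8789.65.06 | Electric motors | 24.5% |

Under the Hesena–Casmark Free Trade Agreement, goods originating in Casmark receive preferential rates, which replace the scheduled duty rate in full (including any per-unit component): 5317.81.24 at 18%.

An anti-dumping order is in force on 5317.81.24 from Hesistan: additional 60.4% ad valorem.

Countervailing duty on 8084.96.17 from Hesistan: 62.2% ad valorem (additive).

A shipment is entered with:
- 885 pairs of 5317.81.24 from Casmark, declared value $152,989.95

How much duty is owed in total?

$27,538.19

Line 1 (5317.81.24, Casmark, 885 pairs, $152,989.95):
Base rate for 5317.81.24 is 19%.
Origin Casmark qualifies under the Hesena–Casmark agreement and 5317.81.24 is covered: preferential rate 18% applies instead.
The additional-duty order on 5317.81.24 targets Hesistan, not Casmark; it does not apply.
Duty = $152,989.95 × 18% = $27,538.19.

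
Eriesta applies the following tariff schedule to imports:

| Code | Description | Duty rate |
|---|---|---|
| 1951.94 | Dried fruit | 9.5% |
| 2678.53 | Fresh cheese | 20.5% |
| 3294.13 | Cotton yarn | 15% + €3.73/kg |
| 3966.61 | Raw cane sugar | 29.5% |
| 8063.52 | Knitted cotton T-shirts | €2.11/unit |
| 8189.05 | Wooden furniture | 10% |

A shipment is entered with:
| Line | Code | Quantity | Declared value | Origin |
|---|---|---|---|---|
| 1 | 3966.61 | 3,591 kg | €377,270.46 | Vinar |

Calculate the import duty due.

Line 1 (3966.61, Vinar, 3,591 kg, €377,270.46):
Base rate for 3966.61 is 29.5%.
Duty = €377,270.46 × 29.5% = €111,294.79.

€111,294.79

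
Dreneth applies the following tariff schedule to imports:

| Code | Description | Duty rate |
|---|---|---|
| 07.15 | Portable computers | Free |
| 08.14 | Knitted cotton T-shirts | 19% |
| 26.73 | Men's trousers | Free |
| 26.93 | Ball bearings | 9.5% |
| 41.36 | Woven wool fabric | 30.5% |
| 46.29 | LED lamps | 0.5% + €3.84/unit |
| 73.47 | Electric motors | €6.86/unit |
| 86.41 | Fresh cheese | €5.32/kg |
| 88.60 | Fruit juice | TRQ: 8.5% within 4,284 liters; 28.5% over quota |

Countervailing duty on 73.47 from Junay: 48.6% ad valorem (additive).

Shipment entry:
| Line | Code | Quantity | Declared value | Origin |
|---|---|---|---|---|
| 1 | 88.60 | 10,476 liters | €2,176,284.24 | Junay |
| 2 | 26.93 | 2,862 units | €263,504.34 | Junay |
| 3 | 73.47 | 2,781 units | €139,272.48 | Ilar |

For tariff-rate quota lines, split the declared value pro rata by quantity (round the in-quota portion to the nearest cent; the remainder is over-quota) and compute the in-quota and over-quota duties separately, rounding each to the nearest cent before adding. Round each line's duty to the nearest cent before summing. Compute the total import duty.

€486,359.94

Line 1 (88.60, Junay, 10,476 liters, €2,176,284.24):
Code 88.60 is under a tariff-rate quota (threshold 4,284 liters). In-quota: 4,284 liters at 8.5%; over-quota: 6,192 liters at 28.5%.
Pro-rata value split: in-quota = €2,176,284.24 × 4,284/10,476 = €889,958.16; over-quota = €2,176,284.24 − €889,958.16 = €1,286,326.08.
In-quota duty = €889,958.16 × 8.5% = €75,646.44. Over-quota duty = €1,286,326.08 × 28.5% = €366,602.93.
Line duty = €75,646.44 + €366,602.93 = €442,249.37.
Line 2 (26.93, Junay, 2,862 units, €263,504.34):
Base rate for 26.93 is 9.5%.
Duty = €263,504.34 × 9.5% = €25,032.91.
Line 3 (73.47, Ilar, 2,781 units, €139,272.48):
Base rate for 73.47 is €6.86/unit.
The additional-duty order on 73.47 targets Junay, not Ilar; it does not apply.
Duty = 2,781 × €6.86 = €19,077.66.
Total = €442,249.37 + €25,032.91 + €19,077.66 = €486,359.94.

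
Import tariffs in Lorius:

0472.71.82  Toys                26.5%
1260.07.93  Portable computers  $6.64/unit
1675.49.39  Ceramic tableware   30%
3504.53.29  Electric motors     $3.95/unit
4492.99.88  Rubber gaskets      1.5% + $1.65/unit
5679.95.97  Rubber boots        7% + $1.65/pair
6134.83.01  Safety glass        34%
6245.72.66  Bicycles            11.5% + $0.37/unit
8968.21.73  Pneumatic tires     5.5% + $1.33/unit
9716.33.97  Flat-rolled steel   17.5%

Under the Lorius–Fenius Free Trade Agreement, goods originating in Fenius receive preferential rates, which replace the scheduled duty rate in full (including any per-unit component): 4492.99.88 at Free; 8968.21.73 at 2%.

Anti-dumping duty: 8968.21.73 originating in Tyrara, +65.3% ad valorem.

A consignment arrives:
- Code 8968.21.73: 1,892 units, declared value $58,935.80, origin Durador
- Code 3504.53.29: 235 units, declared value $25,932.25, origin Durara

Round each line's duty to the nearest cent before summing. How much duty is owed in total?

Line 1 (8968.21.73, Durador, 1,892 units, $58,935.80):
Base rate for 8968.21.73 is 5.5% + $1.33/unit.
8968.21.73 has an FTA preferential rate, but origin Durador is not Fenius; base rate stands.
The additional-duty order on 8968.21.73 targets Tyrara, not Durador; it does not apply.
Duty = $58,935.80 × 5.5% + 1,892 × $1.33 = $5,757.83.
Line 2 (3504.53.29, Durara, 235 units, $25,932.25):
Base rate for 3504.53.29 is $3.95/unit.
Duty = 235 × $3.95 = $928.25.
Total = $5,757.83 + $928.25 = $6,686.08.

$6,686.08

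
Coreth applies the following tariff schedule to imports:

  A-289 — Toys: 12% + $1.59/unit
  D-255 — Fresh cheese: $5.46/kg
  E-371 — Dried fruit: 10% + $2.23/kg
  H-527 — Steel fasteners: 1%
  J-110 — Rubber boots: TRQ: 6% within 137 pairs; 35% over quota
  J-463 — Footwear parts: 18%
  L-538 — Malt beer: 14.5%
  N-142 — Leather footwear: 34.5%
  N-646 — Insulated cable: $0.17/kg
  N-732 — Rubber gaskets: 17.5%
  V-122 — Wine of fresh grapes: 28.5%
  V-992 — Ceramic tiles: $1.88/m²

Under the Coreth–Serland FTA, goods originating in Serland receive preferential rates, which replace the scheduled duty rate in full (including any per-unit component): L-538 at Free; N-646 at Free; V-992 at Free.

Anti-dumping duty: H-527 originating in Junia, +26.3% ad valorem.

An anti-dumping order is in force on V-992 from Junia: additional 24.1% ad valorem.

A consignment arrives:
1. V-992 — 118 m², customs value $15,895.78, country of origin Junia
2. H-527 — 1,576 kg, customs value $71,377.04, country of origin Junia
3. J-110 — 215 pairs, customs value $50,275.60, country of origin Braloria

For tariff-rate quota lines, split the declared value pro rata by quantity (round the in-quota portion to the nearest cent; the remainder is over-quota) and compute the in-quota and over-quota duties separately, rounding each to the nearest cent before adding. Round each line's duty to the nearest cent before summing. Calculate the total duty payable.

$31,844.64

Line 1 (V-992, Junia, 118 m², $15,895.78):
Base rate for V-992 is $1.88/m².
V-992 has an FTA preferential rate, but origin Junia is not Serland; base rate stands.
Additional duty on V-992 from Junia: +24.1% ad valorem. Applied ad valorem rate = 24.1%.
Duty = $15,895.78 × 24.1% + 118 × $1.88 = $4,052.72.
Line 2 (H-527, Junia, 1,576 kg, $71,377.04):
Base rate for H-527 is 1%.
Additional duty on H-527 from Junia: +26.3%. Applied ad valorem rate: 1% + 26.3% = 27.3%.
Duty = $71,377.04 × 27.3% = $19,485.93.
Line 3 (J-110, Braloria, 215 pairs, $50,275.60):
Code J-110 is under a tariff-rate quota (threshold 137 pairs). In-quota: 137 pairs at 6%; over-quota: 78 pairs at 35%.
Pro-rata value split: in-quota = $50,275.60 × 137/215 = $32,036.08; over-quota = $50,275.60 − $32,036.08 = $18,239.52.
In-quota duty = $32,036.08 × 6% = $1,922.16. Over-quota duty = $18,239.52 × 35% = $6,383.83.
Line duty = $1,922.16 + $6,383.83 = $8,305.99.
Total = $4,052.72 + $19,485.93 + $8,305.99 = $31,844.64.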